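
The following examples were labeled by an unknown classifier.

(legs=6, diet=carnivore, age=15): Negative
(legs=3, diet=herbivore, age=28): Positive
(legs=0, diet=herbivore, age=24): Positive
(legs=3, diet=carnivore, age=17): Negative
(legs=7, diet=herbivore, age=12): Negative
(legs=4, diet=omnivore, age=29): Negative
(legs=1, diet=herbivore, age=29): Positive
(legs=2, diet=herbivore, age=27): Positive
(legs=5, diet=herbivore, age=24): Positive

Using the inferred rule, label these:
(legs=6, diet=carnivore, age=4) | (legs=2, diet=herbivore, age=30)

Negative, Positive

The distinguishing property — diet is herbivore AND age ≥ 15 — holds for all the 'Positive' cases and none of the 'Negative' cases.
(legs=6, diet=carnivore, age=4): diet is carnivore, age = 4, doesn't match → Negative. (legs=2, diet=herbivore, age=30): diet is herbivore, age = 30, qualifies → Positive.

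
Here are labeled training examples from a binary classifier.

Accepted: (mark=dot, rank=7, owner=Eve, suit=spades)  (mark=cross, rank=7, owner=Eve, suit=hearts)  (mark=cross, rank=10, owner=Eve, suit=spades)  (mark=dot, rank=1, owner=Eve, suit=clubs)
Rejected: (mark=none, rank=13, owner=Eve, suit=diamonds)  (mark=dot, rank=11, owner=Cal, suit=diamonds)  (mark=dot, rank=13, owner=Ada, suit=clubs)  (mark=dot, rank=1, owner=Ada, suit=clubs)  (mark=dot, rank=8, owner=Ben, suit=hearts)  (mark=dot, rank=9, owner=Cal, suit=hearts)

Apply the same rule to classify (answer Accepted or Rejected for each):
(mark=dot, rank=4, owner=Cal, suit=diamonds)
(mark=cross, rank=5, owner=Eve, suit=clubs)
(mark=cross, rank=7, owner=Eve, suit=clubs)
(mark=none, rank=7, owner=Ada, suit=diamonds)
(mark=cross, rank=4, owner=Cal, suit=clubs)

The pattern is that an item is 'Accepted' exactly when: owner is Eve AND rank ≤ 10.
(mark=dot, rank=4, owner=Cal, suit=diamonds) — owner is Cal, rank = 4, hence Rejected.
(mark=cross, rank=5, owner=Eve, suit=clubs) — owner is Eve, rank = 5, hence Accepted.
(mark=cross, rank=7, owner=Eve, suit=clubs) — owner is Eve, rank = 7, hence Accepted.
(mark=none, rank=7, owner=Ada, suit=diamonds) — owner is Ada, rank = 7, hence Rejected.
(mark=cross, rank=4, owner=Cal, suit=clubs) — owner is Cal, rank = 4, hence Rejected.

Rejected, Accepted, Accepted, Rejected, Rejected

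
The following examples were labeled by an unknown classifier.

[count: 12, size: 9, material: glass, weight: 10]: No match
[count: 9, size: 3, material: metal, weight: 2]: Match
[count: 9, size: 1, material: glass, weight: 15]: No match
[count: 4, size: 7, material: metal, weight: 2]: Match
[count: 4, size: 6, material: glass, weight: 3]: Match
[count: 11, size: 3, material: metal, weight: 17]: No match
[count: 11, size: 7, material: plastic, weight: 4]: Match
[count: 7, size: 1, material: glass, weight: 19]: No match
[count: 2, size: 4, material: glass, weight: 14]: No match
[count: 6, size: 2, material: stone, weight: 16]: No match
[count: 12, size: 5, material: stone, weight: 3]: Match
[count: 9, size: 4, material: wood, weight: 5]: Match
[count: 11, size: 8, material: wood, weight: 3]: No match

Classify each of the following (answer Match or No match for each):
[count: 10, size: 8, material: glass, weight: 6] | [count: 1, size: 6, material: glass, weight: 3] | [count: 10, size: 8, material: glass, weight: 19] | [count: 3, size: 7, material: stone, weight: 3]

The distinguishing property — size ≤ 7 AND weight ≤ 5 — holds for all the 'Match' cases and none of the 'No match' cases.
[count: 10, size: 8, material: glass, weight: 6]: No match (size = 8, weight = 6).
[count: 1, size: 6, material: glass, weight: 3]: Match (size = 6, weight = 3).
[count: 10, size: 8, material: glass, weight: 19]: No match (size = 8, weight = 19).
[count: 3, size: 7, material: stone, weight: 3]: Match (size = 7, weight = 3).

No match, Match, No match, Match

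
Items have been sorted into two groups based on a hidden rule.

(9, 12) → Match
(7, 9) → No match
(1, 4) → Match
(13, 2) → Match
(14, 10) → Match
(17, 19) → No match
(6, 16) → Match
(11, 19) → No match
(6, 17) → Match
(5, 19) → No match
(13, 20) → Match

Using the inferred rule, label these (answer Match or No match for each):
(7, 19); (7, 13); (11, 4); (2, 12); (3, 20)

No match, No match, Match, Match, Match

Comparing the two groups points to one rule — product is even.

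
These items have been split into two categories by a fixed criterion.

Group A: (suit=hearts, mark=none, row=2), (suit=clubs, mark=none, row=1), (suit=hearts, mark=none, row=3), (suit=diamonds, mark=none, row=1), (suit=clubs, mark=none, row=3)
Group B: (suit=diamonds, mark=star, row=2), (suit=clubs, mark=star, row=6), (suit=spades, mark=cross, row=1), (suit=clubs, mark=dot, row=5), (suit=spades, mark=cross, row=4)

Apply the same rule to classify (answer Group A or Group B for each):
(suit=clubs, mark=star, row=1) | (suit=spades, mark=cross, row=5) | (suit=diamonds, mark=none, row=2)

The pattern is that an item is 'Group A' exactly when: mark is none.
(suit=clubs, mark=star, row=1): Group B (mark is star). (suit=spades, mark=cross, row=5): Group B (mark is cross). (suit=diamonds, mark=none, row=2): Group A (mark is none).

Group B, Group B, Group A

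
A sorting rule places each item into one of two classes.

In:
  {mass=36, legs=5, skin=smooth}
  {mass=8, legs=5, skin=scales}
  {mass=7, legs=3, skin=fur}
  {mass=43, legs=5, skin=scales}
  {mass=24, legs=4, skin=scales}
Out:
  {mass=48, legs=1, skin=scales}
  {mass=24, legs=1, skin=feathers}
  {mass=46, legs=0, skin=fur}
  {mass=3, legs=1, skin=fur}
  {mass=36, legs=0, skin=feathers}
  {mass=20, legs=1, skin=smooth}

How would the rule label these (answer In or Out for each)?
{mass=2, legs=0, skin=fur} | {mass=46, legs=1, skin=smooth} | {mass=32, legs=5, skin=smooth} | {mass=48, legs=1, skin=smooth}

Out, Out, In, Out

The common property of the 'In' items is: legs ≥ 3. No 'Out' item has it.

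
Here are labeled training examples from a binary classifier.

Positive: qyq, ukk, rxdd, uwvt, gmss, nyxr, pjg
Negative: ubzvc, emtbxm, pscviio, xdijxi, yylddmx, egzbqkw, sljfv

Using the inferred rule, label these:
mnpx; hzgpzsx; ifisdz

Positive, Negative, Negative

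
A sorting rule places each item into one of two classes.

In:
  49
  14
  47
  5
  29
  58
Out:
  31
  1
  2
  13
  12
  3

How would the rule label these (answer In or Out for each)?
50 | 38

In, In

The rule appears to be: digit sum ≥ 5.
50 → digit sum 5+0 = 5 → In. 38 → digit sum 3+8 = 11 → In.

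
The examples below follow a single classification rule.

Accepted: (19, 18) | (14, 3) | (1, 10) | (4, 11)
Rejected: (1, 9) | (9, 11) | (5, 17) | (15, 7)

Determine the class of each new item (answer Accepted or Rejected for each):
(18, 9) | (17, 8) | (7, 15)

A rule that fits every label: sum is odd — true of each 'Accepted' example, false of each 'Rejected' one.
Accepted: (18, 9), since 18+9 = 27.
Accepted: (17, 8), since 17+8 = 25.
Rejected: (7, 15), since 7+15 = 22.

Accepted, Accepted, Rejected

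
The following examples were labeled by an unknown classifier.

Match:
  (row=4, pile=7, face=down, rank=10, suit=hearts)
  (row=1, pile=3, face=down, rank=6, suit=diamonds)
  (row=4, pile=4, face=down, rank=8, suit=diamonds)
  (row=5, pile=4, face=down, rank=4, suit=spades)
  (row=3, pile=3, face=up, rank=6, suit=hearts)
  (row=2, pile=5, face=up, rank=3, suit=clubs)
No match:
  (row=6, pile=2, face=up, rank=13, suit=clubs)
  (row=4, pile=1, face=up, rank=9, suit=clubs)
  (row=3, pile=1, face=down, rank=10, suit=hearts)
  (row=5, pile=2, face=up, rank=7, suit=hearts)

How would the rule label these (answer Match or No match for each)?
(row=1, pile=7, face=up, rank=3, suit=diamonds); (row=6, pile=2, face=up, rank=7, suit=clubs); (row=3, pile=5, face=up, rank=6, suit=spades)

The distinguishing property — pile ≥ 3 — holds for all the 'Match' cases and none of the 'No match' cases.
(row=1, pile=7, face=up, rank=3, suit=diamonds): pile = 7, checks out → Match. (row=6, pile=2, face=up, rank=7, suit=clubs): pile = 2, fails this test → No match. (row=3, pile=5, face=up, rank=6, suit=spades): pile = 5, checks out → Match.

Match, No match, Match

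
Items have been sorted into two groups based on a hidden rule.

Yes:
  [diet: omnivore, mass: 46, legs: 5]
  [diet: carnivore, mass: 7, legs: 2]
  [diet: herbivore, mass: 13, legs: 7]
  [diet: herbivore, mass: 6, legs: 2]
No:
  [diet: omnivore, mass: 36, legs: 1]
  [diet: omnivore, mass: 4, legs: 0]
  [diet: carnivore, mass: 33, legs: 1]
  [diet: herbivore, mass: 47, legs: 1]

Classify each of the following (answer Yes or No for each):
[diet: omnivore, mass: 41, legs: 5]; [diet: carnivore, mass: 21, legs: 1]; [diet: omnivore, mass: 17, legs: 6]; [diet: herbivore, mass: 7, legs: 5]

Yes, No, Yes, Yes

The common property of the 'Yes' items is: legs ≥ 2. No 'No' item has it.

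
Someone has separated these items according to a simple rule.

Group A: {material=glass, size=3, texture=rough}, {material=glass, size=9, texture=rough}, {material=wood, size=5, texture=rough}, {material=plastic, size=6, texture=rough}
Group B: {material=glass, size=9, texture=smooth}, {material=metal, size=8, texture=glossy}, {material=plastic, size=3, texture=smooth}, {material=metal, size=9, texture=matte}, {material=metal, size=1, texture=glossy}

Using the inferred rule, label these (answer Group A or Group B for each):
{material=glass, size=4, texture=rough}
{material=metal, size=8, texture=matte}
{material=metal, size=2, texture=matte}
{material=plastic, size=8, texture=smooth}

Group A, Group B, Group B, Group B

Rule: texture is rough. This holds for each 'Group A' example and fails for each 'Group B' one.
{material=glass, size=4, texture=rough} — texture is rough, hence Group A. {material=metal, size=8, texture=matte} — texture is matte, hence Group B. {material=metal, size=2, texture=matte} — texture is matte, hence Group B. {material=plastic, size=8, texture=smooth} — texture is smooth, hence Group B.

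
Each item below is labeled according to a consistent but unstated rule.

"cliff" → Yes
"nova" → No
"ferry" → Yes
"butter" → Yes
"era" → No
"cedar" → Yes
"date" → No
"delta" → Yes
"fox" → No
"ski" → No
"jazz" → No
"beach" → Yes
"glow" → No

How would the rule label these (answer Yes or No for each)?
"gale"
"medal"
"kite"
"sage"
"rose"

No, Yes, No, No, No

The simplest hypothesis consistent with all the labels is: length ≥ 5.
"gale" → length 4 → No.
"medal" → length 5 → Yes.
"kite" → length 4 → No.
"sage" → length 4 → No.
"rose" → length 4 → No.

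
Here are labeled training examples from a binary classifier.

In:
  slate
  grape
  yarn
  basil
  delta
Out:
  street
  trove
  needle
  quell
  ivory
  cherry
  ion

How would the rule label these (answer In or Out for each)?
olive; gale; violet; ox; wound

The distinguishing property — contains 'a' — holds for all the 'In' cases and none of the 'Out' cases.
olive → no 'a' → Out.
gale → has 'a' → In.
violet → no 'a' → Out.
ox → no 'a' → Out.
wound → no 'a' → Out.

Out, In, Out, Out, Out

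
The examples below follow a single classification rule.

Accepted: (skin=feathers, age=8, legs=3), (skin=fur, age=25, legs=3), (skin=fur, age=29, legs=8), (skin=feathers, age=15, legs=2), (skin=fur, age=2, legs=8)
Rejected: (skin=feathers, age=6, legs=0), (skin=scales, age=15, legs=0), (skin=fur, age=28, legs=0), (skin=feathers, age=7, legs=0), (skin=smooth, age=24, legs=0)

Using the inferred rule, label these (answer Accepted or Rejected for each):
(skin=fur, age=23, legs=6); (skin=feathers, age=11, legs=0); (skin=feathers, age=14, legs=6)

'Accepted' ⟺ legs ≥ 2.

Accepted, Rejected, Accepted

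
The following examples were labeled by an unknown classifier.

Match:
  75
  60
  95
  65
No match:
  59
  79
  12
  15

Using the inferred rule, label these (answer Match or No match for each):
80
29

The rule appears to be: multiple of 5 AND at least 59.
80: 80 = 5·16, 80 ≥ 59 — has this property, so Match. 29: 29 = 5·5 + 4, 29 < 59 — fails this test, so No match.

Match, No match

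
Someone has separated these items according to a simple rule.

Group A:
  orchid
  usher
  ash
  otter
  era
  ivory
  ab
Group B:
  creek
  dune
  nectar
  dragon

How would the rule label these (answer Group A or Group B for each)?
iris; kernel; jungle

Group A, Group B, Group B

The rule appears to be: starts with a vowel.
iris — starts with 'i', hence Group A.
kernel — starts with 'k', hence Group B.
jungle — starts with 'j', hence Group B.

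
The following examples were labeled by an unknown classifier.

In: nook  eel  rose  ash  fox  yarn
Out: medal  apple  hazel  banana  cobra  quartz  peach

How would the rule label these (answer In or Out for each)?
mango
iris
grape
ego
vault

The classifier is using: length ≤ 4.

Out, In, Out, In, Out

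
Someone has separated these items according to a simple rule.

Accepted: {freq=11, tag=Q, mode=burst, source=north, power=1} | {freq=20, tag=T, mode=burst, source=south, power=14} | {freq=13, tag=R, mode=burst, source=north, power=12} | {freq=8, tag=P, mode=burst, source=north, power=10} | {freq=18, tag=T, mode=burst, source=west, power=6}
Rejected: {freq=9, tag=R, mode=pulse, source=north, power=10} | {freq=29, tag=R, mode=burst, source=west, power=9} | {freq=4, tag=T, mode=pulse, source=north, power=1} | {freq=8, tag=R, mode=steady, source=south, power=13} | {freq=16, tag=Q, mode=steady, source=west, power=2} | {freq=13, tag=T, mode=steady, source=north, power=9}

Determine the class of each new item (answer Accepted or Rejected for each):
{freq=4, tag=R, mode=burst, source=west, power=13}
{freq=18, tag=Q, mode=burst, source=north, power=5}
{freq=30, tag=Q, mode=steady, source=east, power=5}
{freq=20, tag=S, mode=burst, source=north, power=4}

One predicate separates the groups cleanly: mode is burst AND freq ≤ 20.
{freq=4, tag=R, mode=burst, source=west, power=13} → mode is burst, freq = 4 → Accepted. {freq=18, tag=Q, mode=burst, source=north, power=5} → mode is burst, freq = 18 → Accepted. {freq=30, tag=Q, mode=steady, source=east, power=5} → mode is steady, freq = 30 → Rejected. {freq=20, tag=S, mode=burst, source=north, power=4} → mode is burst, freq = 20 → Accepted.

Accepted, Accepted, Rejected, Accepted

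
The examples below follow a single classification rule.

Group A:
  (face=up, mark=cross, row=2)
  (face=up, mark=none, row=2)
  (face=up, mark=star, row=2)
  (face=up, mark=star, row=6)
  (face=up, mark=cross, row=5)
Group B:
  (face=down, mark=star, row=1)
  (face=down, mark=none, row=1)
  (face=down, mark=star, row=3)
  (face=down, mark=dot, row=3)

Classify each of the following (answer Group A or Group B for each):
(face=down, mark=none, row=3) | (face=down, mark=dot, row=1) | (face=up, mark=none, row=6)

Group B, Group B, Group A

The simplest hypothesis consistent with all the labels is: face is up.
Group B: (face=down, mark=none, row=3), since face is down.
Group B: (face=down, mark=dot, row=1), since face is down.
Group A: (face=up, mark=none, row=6), since face is up.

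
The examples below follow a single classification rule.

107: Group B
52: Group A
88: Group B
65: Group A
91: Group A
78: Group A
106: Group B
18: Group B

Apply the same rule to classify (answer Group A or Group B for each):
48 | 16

Rule: multiple of 13. This holds for each 'Group A' example and fails for each 'Group B' one.
48: 48 = 13·3 + 9, lacks this property → Group B. 16: 16 = 13·1 + 3, lacks this property → Group B.

Group B, Group B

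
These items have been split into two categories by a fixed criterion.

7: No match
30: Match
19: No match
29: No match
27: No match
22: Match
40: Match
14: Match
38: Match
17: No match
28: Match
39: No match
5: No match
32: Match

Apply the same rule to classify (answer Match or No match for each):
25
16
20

The rule appears to be: even.
25: 25 is odd, doesn't qualify → No match.
16: 16 is even, satisfies this → Match.
20: 20 is even, satisfies this → Match.

No match, Match, Match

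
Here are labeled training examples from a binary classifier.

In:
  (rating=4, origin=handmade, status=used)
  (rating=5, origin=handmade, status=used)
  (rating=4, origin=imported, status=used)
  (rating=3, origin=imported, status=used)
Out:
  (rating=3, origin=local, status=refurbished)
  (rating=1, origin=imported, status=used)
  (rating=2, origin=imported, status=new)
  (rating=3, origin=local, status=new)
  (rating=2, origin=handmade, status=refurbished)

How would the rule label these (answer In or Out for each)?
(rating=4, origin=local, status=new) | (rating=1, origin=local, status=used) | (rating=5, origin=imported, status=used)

All 'In' examples share one property — status is used AND rating ≥ 2 — and every 'Out' example lacks it.
(rating=4, origin=local, status=new): Out (status is new, rating = 4). (rating=1, origin=local, status=used): Out (status is used, rating = 1). (rating=5, origin=imported, status=used): In (status is used, rating = 5).

Out, Out, In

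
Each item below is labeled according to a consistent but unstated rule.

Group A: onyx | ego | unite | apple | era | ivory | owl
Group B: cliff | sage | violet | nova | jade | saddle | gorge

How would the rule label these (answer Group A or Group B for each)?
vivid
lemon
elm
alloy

The pattern is that an item is 'Group A' exactly when: starts with a vowel.

Group B, Group B, Group A, Group A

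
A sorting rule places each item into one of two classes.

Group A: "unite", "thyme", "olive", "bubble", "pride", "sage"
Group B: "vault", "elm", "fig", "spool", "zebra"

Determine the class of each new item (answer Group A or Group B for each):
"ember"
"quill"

Group B, Group B

A rule that fits every label: ends with 'e' — true of each 'Group A' example, false of each 'Group B' one.
"ember" → ends with 'r' → Group B. "quill" → ends with 'l' → Group B.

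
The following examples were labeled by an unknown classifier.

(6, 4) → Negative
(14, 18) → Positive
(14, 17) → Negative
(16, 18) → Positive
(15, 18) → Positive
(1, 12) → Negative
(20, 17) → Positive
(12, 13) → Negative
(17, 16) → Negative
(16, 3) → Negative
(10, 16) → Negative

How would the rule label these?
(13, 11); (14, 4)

The distinguishing property — max ≥ 18 — holds for all the 'Positive' cases and none of the 'Negative' cases.

Negative, Negative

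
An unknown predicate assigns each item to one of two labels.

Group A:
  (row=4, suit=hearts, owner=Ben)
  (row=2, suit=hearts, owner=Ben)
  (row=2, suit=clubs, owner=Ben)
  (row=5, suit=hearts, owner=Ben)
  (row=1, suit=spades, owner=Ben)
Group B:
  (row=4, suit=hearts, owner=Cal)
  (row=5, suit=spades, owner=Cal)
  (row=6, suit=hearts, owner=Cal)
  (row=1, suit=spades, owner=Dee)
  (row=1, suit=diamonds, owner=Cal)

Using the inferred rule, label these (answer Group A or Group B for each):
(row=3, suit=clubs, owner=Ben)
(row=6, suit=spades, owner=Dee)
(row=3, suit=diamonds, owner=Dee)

Every 'Group A' example satisfies: owner is Ben. None of the 'Group B' examples do.

Group A, Group B, Group B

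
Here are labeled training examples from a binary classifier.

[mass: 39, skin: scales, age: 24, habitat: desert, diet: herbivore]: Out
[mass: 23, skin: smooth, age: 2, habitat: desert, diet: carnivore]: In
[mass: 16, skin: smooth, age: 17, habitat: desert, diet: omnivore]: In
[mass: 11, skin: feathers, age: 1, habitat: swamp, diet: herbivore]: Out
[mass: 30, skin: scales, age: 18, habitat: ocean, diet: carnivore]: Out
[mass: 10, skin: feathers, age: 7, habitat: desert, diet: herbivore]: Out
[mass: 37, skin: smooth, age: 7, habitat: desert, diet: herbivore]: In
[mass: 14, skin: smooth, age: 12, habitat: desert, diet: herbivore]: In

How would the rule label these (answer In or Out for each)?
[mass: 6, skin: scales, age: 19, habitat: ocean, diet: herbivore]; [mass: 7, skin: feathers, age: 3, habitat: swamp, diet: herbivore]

A rule that fits every label: skin is smooth — true of each 'In' example, false of each 'Out' one.
Out: [mass: 6, skin: scales, age: 19, habitat: ocean, diet: herbivore], since skin is scales.
Out: [mass: 7, skin: feathers, age: 3, habitat: swamp, diet: herbivore], since skin is feathers.

Out, Out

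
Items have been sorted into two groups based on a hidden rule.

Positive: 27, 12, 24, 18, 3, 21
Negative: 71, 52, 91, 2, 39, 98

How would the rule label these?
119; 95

Every 'Positive' example satisfies: multiple of 3 AND at most 27. None of the 'Negative' examples do.
119: 119 = 3·39 + 2, 119 > 27, fails the rule → Negative. 95: 95 = 3·31 + 2, 95 > 27, fails the rule → Negative.

Negative, Negative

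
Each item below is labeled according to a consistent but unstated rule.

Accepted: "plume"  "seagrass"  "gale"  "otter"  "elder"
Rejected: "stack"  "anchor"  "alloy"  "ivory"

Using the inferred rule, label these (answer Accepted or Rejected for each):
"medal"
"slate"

The simplest hypothesis consistent with all the labels is: contains 'e'.

Accepted, Accepted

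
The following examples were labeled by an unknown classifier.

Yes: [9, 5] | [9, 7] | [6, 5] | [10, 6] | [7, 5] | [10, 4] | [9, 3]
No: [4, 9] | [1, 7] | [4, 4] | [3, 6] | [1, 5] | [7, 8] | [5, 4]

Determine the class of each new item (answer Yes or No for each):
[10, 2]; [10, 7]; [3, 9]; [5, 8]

Rule: first > second AND sum ≥ 11. This holds for each 'Yes' example and fails for each 'No' one.

Yes, Yes, No, No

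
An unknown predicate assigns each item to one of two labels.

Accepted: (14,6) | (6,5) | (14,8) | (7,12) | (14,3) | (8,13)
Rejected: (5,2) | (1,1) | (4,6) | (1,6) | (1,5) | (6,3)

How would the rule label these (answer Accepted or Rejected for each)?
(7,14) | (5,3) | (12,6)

One predicate separates the groups cleanly: sum ≥ 11.
(7,14): 7+14 = 21 — passes, so Accepted. (5,3): 5+3 = 8 — does not satisfy this, so Rejected. (12,6): 12+6 = 18 — passes, so Accepted.

Accepted, Rejected, Accepted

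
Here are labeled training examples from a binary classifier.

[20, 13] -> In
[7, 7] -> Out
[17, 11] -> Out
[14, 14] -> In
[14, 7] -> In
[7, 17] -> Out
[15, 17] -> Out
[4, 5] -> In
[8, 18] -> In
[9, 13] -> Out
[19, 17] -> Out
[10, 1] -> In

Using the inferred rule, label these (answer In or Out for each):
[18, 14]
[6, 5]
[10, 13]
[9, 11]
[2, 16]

The common property of the 'In' items is: first is even. No 'Out' item has it.
In: [18, 14], since first 18. In: [6, 5], since first 6. In: [10, 13], since first 10. Out: [9, 11], since first 9. In: [2, 16], since first 2.

In, In, In, Out, In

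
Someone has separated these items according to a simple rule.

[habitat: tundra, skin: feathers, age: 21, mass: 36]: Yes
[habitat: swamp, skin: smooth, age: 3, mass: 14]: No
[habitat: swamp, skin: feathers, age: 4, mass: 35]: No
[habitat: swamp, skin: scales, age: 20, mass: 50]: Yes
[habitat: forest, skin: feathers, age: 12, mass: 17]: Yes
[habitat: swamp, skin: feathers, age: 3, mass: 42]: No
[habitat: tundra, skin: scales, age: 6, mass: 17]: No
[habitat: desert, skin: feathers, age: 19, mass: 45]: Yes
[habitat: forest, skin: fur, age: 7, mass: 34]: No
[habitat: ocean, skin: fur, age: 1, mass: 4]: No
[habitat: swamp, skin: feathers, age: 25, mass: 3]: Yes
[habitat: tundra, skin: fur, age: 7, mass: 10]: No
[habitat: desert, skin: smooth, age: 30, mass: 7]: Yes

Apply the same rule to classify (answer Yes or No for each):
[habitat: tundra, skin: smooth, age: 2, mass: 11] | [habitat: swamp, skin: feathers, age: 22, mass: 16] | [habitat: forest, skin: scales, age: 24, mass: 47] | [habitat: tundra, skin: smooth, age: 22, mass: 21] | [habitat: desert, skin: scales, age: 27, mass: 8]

The simplest hypothesis consistent with all the labels is: age ≥ 12.

No, Yes, Yes, Yes, Yes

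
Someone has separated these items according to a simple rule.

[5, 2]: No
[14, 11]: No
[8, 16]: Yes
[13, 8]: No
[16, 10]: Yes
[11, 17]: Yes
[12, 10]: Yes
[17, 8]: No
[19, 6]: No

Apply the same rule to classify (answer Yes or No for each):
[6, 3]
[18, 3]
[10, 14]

No, No, Yes

The pattern is that an item is 'Yes' exactly when: sum is even.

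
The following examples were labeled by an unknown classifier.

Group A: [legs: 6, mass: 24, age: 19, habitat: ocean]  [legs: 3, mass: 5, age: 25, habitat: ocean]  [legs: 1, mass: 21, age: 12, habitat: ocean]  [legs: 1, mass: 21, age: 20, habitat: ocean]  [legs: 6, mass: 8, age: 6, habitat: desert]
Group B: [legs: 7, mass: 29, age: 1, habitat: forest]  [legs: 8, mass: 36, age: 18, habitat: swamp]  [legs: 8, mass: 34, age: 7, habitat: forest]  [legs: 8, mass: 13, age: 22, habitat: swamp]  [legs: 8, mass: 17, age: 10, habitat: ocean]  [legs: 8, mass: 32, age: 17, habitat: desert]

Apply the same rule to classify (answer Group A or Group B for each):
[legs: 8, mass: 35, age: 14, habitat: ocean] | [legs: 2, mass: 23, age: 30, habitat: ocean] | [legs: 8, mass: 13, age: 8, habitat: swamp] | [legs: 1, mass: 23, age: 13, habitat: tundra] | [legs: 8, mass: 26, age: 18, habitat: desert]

The classifier is using: legs ≤ 6.

Group B, Group A, Group B, Group A, Group B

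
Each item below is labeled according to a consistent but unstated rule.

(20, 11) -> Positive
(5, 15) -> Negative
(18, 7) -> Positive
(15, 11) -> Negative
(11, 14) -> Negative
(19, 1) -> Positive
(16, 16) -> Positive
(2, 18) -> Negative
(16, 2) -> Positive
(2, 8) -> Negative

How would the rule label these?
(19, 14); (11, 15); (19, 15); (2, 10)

Every 'Positive' example satisfies: first ≥ 16. None of the 'Negative' examples do.
(19, 14) → first 19 → Positive. (11, 15) → first 11 → Negative. (19, 15) → first 19 → Positive. (2, 10) → first 2 → Negative.

Positive, Negative, Positive, Negative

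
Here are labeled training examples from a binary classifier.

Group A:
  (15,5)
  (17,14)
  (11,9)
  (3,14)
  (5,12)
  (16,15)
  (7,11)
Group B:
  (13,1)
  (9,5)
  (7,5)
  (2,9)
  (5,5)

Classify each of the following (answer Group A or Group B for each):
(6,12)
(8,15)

Group A, Group A

Rule: sum ≥ 17. This holds for each 'Group A' example and fails for each 'Group B' one.
(6,12): 6+12 = 18, checks out → Group A. (8,15): 8+15 = 23, checks out → Group A.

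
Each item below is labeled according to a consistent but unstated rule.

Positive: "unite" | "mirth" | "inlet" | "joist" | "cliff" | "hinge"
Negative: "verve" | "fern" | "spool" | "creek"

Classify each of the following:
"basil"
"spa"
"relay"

The distinguishing property — contains 'i' — holds for all the 'Positive' cases and none of the 'Negative' cases.
"basil": has 'i' — has this property, so Positive.
"spa": no 'i' — doesn't match, so Negative.
"relay": no 'i' — doesn't match, so Negative.

Positive, Negative, Negative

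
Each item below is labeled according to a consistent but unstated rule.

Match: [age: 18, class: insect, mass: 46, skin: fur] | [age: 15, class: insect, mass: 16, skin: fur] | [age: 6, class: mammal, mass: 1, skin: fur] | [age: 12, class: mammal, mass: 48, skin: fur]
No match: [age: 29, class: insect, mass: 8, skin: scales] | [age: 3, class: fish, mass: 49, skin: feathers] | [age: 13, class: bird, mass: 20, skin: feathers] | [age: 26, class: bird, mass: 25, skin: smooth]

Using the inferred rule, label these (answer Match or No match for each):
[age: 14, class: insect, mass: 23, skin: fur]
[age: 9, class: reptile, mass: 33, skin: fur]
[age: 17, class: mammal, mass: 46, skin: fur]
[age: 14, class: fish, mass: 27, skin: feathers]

Rule: skin is fur. This holds for each 'Match' example and fails for each 'No match' one.
[age: 14, class: insect, mass: 23, skin: fur]: Match (skin is fur). [age: 9, class: reptile, mass: 33, skin: fur]: Match (skin is fur). [age: 17, class: mammal, mass: 46, skin: fur]: Match (skin is fur). [age: 14, class: fish, mass: 27, skin: feathers]: No match (skin is feathers).

Match, Match, Match, No match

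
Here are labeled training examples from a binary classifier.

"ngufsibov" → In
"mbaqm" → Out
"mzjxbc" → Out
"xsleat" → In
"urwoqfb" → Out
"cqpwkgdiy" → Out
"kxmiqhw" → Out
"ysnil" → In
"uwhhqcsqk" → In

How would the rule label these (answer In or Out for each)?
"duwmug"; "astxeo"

Out, In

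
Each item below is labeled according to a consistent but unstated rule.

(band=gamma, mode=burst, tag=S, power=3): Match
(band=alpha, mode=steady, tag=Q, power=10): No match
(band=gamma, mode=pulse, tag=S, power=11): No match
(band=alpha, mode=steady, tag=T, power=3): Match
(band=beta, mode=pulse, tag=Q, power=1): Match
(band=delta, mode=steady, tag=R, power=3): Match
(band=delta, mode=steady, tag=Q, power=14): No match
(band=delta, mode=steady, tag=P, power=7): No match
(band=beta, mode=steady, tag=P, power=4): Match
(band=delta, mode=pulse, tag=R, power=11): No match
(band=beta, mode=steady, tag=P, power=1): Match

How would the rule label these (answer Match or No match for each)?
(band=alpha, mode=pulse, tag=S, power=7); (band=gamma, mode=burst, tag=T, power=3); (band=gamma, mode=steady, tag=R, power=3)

The classifier is using: power ≤ 4.

No match, Match, Match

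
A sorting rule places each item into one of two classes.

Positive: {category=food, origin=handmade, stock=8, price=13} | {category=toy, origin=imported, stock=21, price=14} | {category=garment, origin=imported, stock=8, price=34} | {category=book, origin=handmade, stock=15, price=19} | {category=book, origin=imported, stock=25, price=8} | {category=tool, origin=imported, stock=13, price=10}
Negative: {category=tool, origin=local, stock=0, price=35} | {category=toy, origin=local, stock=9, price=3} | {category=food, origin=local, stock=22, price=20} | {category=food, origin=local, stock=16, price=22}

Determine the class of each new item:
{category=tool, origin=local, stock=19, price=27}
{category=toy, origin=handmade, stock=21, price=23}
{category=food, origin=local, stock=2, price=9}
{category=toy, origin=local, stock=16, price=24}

Rule: origin is not local. This holds for each 'Positive' example and fails for each 'Negative' one.

Negative, Positive, Negative, Negative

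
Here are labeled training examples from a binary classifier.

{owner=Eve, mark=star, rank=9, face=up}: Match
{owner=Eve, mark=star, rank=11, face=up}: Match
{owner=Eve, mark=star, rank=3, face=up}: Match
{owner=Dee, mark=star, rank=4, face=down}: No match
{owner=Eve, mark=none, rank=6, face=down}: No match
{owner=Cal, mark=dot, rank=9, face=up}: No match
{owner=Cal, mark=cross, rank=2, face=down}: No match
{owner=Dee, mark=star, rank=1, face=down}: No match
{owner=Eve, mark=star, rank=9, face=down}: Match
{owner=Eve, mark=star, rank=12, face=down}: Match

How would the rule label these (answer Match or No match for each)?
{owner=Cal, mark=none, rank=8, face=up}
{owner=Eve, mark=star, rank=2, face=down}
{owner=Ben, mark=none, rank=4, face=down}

No match, Match, No match

The common property of the 'Match' items is: mark is star AND owner is Eve. No 'No match' item has it.
{owner=Cal, mark=none, rank=8, face=up}: mark is none, owner is Cal — does not fit, so No match.
{owner=Eve, mark=star, rank=2, face=down}: mark is star, owner is Eve — fits, so Match.
{owner=Ben, mark=none, rank=4, face=down}: mark is none, owner is Ben — does not fit, so No match.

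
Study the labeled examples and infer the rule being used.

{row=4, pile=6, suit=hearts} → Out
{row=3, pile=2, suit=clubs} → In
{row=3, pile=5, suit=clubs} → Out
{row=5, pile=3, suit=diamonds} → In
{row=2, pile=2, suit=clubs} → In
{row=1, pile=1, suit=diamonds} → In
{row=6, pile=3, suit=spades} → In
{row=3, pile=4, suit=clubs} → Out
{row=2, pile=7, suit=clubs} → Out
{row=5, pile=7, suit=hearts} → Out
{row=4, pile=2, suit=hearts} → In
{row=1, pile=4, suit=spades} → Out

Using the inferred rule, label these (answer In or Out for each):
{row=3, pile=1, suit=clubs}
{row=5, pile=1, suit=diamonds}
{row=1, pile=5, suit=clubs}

In, In, Out

The simplest hypothesis consistent with all the labels is: pile ≤ 3.
{row=3, pile=1, suit=clubs} → pile = 1 → In. {row=5, pile=1, suit=diamonds} → pile = 1 → In. {row=1, pile=5, suit=clubs} → pile = 5 → Out.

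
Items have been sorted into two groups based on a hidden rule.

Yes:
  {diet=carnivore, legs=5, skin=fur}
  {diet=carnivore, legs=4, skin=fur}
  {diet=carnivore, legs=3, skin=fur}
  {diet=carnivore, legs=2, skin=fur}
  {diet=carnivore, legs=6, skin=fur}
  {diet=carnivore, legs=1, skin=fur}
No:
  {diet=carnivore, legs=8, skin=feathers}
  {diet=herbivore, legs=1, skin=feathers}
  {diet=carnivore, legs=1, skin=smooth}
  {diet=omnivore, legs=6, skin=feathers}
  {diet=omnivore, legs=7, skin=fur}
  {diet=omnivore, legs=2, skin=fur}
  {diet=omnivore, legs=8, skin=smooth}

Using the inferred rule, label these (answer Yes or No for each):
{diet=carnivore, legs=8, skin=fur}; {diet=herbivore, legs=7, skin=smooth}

A rule that fits every label: diet is carnivore AND skin is fur — true of each 'Yes' example, false of each 'No' one.
{diet=carnivore, legs=8, skin=fur} — diet is carnivore, skin is fur, hence Yes.
{diet=herbivore, legs=7, skin=smooth} — diet is herbivore, skin is smooth, hence No.

Yes, No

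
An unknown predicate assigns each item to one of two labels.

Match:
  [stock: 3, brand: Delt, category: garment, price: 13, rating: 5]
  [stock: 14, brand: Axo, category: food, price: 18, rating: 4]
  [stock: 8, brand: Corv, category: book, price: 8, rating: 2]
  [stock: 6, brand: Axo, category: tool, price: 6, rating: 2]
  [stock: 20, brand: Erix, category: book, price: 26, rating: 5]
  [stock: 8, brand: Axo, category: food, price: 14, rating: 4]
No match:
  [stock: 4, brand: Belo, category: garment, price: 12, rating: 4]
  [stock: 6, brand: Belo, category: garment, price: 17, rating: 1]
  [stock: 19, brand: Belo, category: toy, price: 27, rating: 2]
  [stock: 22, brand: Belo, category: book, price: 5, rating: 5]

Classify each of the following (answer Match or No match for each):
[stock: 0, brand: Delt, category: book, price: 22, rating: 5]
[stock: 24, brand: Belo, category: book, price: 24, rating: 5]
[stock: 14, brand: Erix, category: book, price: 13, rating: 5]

Match, No match, Match

The distinguishing property — brand is not Belo — holds for all the 'Match' cases and none of the 'No match' cases.
[stock: 0, brand: Delt, category: book, price: 22, rating: 5] — brand is Delt, hence Match. [stock: 24, brand: Belo, category: book, price: 24, rating: 5] — brand is Belo, hence No match. [stock: 14, brand: Erix, category: book, price: 13, rating: 5] — brand is Erix, hence Match.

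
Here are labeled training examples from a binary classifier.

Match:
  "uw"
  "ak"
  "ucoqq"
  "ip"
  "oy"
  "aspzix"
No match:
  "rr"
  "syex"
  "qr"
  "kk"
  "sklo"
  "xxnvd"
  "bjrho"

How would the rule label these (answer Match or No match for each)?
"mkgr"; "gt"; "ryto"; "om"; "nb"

No match, No match, No match, Match, No match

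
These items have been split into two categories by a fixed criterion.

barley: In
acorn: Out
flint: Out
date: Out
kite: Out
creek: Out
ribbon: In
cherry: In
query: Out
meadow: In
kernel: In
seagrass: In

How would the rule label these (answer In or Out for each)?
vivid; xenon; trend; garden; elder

Out, Out, Out, In, Out

One predicate separates the groups cleanly: length ≥ 6.
vivid: length 5 — fails the rule, so Out. xenon: length 5 — fails the rule, so Out. trend: length 5 — fails the rule, so Out. garden: length 6 — checks out, so In. elder: length 5 — fails the rule, so Out.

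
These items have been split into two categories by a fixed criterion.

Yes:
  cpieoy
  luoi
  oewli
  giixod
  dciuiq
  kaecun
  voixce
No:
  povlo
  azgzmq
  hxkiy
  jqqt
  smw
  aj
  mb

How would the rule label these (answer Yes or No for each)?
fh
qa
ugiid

No, No, Yes

Rule: has ≥ 3 vowels. This holds for each 'Yes' example and fails for each 'No' one.
fh: 0 vowels, does not pass → No. qa: 1 vowel, does not pass → No. ugiid: 3 vowels, matches → Yes.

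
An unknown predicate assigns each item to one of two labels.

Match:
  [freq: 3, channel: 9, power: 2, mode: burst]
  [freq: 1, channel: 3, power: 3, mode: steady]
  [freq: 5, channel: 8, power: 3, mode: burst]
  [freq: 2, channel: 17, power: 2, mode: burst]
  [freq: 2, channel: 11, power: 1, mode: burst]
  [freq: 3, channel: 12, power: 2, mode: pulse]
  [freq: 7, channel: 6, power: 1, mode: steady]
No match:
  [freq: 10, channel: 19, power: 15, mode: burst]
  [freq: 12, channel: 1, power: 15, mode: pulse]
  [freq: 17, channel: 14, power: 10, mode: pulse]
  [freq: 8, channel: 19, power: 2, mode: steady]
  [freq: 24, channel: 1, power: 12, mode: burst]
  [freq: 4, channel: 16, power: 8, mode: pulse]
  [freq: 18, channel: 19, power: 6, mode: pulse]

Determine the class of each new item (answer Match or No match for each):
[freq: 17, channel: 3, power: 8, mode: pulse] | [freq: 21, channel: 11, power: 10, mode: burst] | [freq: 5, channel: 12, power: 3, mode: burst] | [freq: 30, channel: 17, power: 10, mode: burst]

The simplest hypothesis consistent with all the labels is: power ≤ 3 AND freq ≤ 7.
[freq: 17, channel: 3, power: 8, mode: pulse] → power = 8, freq = 17 → No match.
[freq: 21, channel: 11, power: 10, mode: burst] → power = 10, freq = 21 → No match.
[freq: 5, channel: 12, power: 3, mode: burst] → power = 3, freq = 5 → Match.
[freq: 30, channel: 17, power: 10, mode: burst] → power = 10, freq = 30 → No match.

No match, No match, Match, No match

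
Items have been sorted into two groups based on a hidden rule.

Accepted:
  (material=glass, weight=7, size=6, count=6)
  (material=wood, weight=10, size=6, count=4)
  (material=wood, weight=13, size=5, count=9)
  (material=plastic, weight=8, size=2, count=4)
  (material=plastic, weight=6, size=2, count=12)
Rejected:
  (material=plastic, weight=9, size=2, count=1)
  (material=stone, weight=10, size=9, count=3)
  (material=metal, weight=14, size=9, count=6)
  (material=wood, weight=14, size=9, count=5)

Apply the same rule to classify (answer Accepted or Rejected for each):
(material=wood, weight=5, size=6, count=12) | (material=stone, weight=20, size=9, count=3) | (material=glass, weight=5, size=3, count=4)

Accepted, Rejected, Accepted

The rule appears to be: count ≥ 3 AND size ≤ 6.
(material=wood, weight=5, size=6, count=12) → count = 12, size = 6 → Accepted. (material=stone, weight=20, size=9, count=3) → count = 3, size = 9 → Rejected. (material=glass, weight=5, size=3, count=4) → count = 4, size = 3 → Accepted.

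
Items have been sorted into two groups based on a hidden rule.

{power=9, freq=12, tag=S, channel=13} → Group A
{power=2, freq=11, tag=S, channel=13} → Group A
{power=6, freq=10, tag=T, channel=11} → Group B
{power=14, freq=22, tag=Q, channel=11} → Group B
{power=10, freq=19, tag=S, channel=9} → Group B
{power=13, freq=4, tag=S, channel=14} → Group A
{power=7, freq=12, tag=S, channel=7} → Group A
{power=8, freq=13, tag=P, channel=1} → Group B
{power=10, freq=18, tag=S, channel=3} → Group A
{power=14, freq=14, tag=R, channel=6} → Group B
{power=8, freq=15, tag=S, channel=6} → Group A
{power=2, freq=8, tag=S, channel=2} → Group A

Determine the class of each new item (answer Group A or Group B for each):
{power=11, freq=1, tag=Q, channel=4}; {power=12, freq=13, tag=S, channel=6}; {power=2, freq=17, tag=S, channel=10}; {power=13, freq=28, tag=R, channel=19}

All 'Group A' examples share one property — tag is S AND freq ≤ 18 — and every 'Group B' example lacks it.
{power=11, freq=1, tag=Q, channel=4} — tag is Q, freq = 1, hence Group B. {power=12, freq=13, tag=S, channel=6} — tag is S, freq = 13, hence Group A. {power=2, freq=17, tag=S, channel=10} — tag is S, freq = 17, hence Group A. {power=13, freq=28, tag=R, channel=19} — tag is R, freq = 28, hence Group B.

Group B, Group A, Group A, Group B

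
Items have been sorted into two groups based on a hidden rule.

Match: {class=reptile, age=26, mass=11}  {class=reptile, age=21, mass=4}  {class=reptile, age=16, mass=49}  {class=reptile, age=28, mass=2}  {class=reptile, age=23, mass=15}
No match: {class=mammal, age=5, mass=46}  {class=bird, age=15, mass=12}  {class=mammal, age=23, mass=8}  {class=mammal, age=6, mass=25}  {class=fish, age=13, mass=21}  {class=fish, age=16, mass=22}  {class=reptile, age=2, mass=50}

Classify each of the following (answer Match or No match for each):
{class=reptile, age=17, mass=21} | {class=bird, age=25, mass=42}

'Match' ⟺ class is reptile AND age ≥ 5.
{class=reptile, age=17, mass=21} → class is reptile, age = 17 → Match. {class=bird, age=25, mass=42} → class is bird, age = 25 → No match.

Match, No match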